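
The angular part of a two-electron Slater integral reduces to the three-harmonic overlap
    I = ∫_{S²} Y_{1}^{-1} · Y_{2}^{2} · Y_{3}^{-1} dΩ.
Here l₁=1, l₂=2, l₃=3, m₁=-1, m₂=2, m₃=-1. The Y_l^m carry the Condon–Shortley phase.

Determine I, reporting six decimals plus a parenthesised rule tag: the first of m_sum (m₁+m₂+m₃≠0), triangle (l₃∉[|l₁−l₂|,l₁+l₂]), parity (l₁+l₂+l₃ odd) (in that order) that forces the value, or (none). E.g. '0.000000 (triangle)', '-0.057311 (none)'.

Checks pass: Σm=0; 6 even; l₃=3∈[1,3].
(2·1+1)(2·2+1)(2·3+1) = 105
Δ: 0! 2! 4! / 7! → 1/105
sum: t=0:+1/4 = 1/4
3j²(1 2 3; 0 0 0) = Δ·Π!·Σ² = 3/35  (sign -1)
sum: t=0:+1/48 = 1/48
3j²(1 2 3; -1 2 -1) = Δ·Π!·Σ² = 1/105  (sign +1)
combine: 4πI² = 105·3/35·1/105 = 3/35
take √, sign -1: I = -0.08258890
No selection rule forces the value: the integral is nonzero (none).

-0.082589 (none)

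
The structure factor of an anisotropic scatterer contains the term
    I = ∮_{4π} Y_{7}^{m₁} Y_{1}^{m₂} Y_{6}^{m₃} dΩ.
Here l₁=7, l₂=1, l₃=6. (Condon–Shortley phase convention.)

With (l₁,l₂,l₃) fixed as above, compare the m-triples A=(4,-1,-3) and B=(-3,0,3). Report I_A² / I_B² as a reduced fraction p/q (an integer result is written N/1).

11/8

Shared (l₁,l₂,l₃)=(7,1,6): N and (l;000)² cancel in I_A²/I_B².
A: Δ = 2!·12!·0!/15! = 1/1365; Racah Σ t=0..0: t=0:+1/4354560 = 1/4354560; ⇒ 3j(7 1 6; 4 -1 -3)² = 11/273, sgn -1
B: Δ = 2!·12!·0!/15! = 1/1365; Racah Σ t=1..1: t=1:−1/2177280 = -1/2177280; ⇒ 3j(7 1 6; -3 0 3)² = 8/273, sgn +1
I_A²/I_B² = (11/273)/(8/273) = 11/8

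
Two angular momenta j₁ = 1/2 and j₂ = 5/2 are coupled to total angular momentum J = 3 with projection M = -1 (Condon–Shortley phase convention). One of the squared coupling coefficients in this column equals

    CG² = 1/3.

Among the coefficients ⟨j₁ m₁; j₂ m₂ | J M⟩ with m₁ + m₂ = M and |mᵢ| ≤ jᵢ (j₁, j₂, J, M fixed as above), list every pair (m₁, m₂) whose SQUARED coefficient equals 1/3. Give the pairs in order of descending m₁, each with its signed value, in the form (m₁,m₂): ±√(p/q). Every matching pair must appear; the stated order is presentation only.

Admissible pairs with m₁+m₂ = M = -1: (-1/2,-1/2), (1/2,-3/2)
  (m₁,m₂)=(1/2,-3/2): CG² = 1/3, CG = +√(1/3)   ← matches the target
  (m₁,m₂)=(-1/2,-1/2): CG² = 2/3, CG = +√(2/3)
Pairs with CG² = 1/3: (1/2,-3/2): +√(1/3)

(1/2,-3/2): +√(1/3)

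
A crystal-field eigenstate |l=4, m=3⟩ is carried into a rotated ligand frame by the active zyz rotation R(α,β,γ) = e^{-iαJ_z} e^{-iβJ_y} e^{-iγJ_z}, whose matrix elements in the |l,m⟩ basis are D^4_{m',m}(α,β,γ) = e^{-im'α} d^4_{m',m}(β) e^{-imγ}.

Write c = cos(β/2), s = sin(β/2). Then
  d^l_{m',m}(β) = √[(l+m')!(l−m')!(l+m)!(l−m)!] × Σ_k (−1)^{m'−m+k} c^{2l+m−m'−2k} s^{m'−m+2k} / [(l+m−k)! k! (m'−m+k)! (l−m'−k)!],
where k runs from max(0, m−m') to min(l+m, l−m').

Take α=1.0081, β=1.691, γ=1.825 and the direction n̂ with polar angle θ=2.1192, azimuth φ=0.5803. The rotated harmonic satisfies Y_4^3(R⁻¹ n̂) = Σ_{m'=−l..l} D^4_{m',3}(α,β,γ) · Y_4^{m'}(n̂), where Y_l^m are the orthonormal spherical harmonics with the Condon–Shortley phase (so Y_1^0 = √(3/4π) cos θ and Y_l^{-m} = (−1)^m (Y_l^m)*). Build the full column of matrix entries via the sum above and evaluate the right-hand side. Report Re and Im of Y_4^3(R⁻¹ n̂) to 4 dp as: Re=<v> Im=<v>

Need the full column D^4_{m',3} for m'=−4..4 at α=1.0081, β=1.6910, γ=1.8250.
cos(β/2)=0.663357, sin(β/2)=0.748303
d^4_{-4,3}: single k=7 term ⇒ +0.246510;  D = +0.031515-0.244487i
d^4_{-3,3}: k∈[6..7] ⇒ +0.540826 -0.098315 = +0.442511;  D = -0.341033-0.281979i
d^4_{-2,3}: k∈[5..6] ⇒ +0.768802 -0.326102 = +0.442700;  D = -0.420614+0.138085i
d^4_{-1,3}: k∈[4..5] ⇒ +0.803190 -0.613239 = +0.189952;  D = -0.046164+0.184257i
d^4_{0,3}: k∈[3..4] ⇒ +0.636845 -0.810389 = -0.173544;  D = -0.119886-0.125478i
d^4_{1,3}: k∈[2..3] ⇒ +0.378713 -0.803190 = -0.424478;  D = -0.416024+0.084295i
d^4_{2,3}: k∈[1..2] ⇒ +0.158261 -0.604164 = -0.445903;  D = -0.158240+0.416881i
d^4_{3,3}: k∈[0..1] ⇒ +0.037496 -0.333993 = -0.296498;  D = +0.178329+0.236874i
d^4_{4,3}: single k=0 term ⇒ -0.119634;  D = +0.119226-0.009873i
Y_4^{m'}(θ=2.1192,φ=0.5803) and Σ D·Y over m':
  (+0.0315-0.2445i)·(-0.1600-0.1716i)  (-0.3410-0.2820i)·(+0.0686+0.3996i)  (-0.4206+0.1381i)·(+0.0877-0.2016i)  (-0.0462+0.1843i)·(+0.1932-0.1266i)  (-0.1199-0.1255i)·(-0.2717+0.0000i)  (-0.4160+0.0843i)·(-0.1932-0.1266i)  (-0.1582+0.4169i)·(+0.0877+0.2016i)  (+0.1783+0.2369i)·(-0.0686+0.3996i)  (+0.1192-0.0099i)·(-0.1600+0.1716i)
Y_4^3(R⁻¹ n̂) = -0.050946+0.168607i

Re=-0.0509 Im=0.1686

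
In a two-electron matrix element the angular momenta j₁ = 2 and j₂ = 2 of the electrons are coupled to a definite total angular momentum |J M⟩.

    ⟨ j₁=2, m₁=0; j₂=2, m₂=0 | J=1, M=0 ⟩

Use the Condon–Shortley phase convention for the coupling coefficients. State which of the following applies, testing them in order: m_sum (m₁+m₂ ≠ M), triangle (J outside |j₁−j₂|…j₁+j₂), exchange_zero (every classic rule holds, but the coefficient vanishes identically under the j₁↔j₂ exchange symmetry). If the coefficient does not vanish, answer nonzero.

exchange_zero

m-sum: m₁+m₂ = 0+0 = 0, M = 0  ✓
triangle: |j₁−j₂| = 0 ≤ J = 1 ≤ j₁+j₂ = 4  ✓
exchange: j₁=j₂ and m₁=m₂, and (−1)^(j₁+j₂−J) = (−1)^3 = −1 forces ⟨j₁m₁;j₂m₂|JM⟩ = −⟨j₂m₂;j₁m₁|JM⟩ = −⟨j₁m₁;j₂m₂|JM⟩ ⇒ the coefficient vanishes identically
Racah sum check: Σ_k collapses to 0 ⇒ CG = 0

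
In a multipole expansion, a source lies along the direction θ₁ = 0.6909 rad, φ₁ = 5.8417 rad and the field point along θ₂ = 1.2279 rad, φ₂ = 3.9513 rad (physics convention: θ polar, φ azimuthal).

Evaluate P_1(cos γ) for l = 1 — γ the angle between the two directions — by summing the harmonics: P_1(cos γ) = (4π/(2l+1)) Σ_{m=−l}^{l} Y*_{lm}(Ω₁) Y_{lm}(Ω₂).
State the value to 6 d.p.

0.070556

Expand P_1 via completeness: Σ_{m} conj(Y_{1,m}) at Ω₁ times Y_{1,m} at Ω₂ —
  [-1]  conj(Y_{1,-1})(Ω₁) = +0.199050-0.094070i ; Y_{1,-1}(Ω₂) = -0.224419+0.235604i ; Δ = -0.022507+0.068008i
  [+0]  conj(Y_{1,0})(Ω₁) = +0.376553-0.000000i ; Y_{1,0}(Ω₂) = +0.164276+0.000000i ; Δ = +0.061859+0.000000i
  [+1]  conj(Y_{1,1})(Ω₁) = -0.199050-0.094070i ; Y_{1,1}(Ω₂) = +0.224419+0.235604i ; Δ = -0.022507-0.068008i
Σ over m = +0.016844+0.000000i; ×(4π/3) → +0.070556+0.000000i. Real part: 0.070556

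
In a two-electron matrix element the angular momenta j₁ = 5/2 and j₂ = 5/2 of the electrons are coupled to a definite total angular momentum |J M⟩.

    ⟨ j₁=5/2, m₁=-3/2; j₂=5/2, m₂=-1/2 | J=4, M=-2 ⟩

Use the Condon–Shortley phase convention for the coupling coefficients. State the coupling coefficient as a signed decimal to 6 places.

j₁+j₂−J=1  J+j₁−j₂=4  J−j₁+j₂=4  j₁+j₂+J+1=10
(j₁±m₁, j₂±m₂, J±M) = (1,4,2,3,2,6)
P² = 20736/35
sum k=0..1:
  [0] +1/96 = 1/96
  [1] −1/36 = -1/36
S = -5/288
C² = P²·S² = 5/28 ; C = -0.422577

-0.422577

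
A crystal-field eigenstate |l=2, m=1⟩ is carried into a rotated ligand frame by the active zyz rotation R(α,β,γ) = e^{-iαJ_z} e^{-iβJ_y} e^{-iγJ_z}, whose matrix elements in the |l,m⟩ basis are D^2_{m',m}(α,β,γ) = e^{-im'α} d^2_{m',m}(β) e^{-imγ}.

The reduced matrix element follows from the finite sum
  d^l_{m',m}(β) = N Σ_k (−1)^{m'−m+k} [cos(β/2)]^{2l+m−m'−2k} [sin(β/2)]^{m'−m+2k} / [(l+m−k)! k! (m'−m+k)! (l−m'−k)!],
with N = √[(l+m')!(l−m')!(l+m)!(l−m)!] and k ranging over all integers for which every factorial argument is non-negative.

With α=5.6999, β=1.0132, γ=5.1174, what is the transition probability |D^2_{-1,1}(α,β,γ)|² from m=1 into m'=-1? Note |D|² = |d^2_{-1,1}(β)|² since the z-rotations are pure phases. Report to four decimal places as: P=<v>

D^2_{-1,1}(5.6999,1.0132,5.1174) = e^{-i·-1·5.6999}·d^2_{-1,1}(1.0132)·e^{-i·1·5.1174}. Compute d first:
Half-angle: c=0.874399, s=0.485207. N=√(1·6·6·1)=6.000000
k: max(0,(1)−(-1))=2 … min(2+(1),2−(-1))=3
  k=2: (−1)^0·6.0000/(2)·0.8744^2·0.4852^2 = +0.540002
  k=3: (−1)^1·6.0000/(6)·0.8744^0·0.4852^4 = -0.055425
d^2_{-1,1}(1.0132) = +0.540002 -0.055425 = +0.484576
|D^2_{-1,1}|² = |d^2_{-1,1}(β)|² = (+0.484576)² = 0.234814 (the z-rotation phases have unit modulus)

P=0.2348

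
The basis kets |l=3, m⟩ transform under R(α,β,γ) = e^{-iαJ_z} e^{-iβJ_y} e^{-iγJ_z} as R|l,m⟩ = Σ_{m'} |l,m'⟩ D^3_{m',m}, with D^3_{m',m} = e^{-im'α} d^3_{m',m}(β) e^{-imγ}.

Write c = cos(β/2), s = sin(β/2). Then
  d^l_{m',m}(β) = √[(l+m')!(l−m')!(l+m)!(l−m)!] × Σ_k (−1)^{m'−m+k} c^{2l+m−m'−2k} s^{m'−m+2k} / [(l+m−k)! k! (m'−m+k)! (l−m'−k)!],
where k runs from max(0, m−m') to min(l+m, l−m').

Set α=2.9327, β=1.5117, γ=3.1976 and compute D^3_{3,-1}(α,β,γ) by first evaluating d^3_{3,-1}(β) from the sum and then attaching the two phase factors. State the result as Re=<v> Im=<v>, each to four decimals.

First d^3_{3,-1}(β=1.5117), then the phase factors e^{-i(3)α} and e^{-i(-1)γ}:
Half-angle: c=0.727689, s=0.685907. N=√(720·1·2·24)=185.903201
k∈{0} keeps every argument non-negative
  k=0: (−1)^4·185.9032/(48)·0.7277^2·0.6859^4 = +0.453941
d^3_{3,-1}(1.5117) = +0.453941
Phases: e^{-i·(3)·2.9327}=-0.809980-0.586457i, e^{-i·(-1)·3.1976}=-0.998432-0.055978i ⇒ D=+0.352204+0.286382i

Re=0.3522 Im=0.2864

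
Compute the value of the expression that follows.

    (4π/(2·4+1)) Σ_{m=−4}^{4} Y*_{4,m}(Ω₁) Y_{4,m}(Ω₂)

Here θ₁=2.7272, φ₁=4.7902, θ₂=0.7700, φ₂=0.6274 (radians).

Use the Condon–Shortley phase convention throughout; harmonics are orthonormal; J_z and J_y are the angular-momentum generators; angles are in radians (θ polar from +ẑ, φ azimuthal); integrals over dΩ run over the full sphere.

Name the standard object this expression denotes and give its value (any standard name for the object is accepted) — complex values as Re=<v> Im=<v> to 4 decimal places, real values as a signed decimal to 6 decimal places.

This sum is the spherical-harmonic addition theorem: it equals the Legendre polynomial P_l(cos γ) of the angle γ between the two directions.
Summing Y*_{l m}(θ₁,φ₁)·Y_{l m}(θ₂,φ₂) over m ∈ [−4, 4]; prefactor 4π/(2·4+1) = 1.396263:
  m=-4: (+0.011071+0.003562i) × (-0.083852-0.061394i) = -0.000710-0.000978i  (running Σ = -0.000710-0.000978i)
  m=-3: (+0.017299-0.072757i) × (-0.092880-0.288559i) = -0.022601+0.001766i  (running Σ = -0.023311+0.000787i)
  m=-2: (-0.260656-0.040894i) × (+0.131375-0.401818i) = -0.050676+0.099364i  (running Σ = -0.073987+0.100151i)
  m=-1: (-0.038833+0.498062i) × (+0.116330-0.084356i) = +0.037497+0.061215i  (running Σ = -0.036490+0.161367i)
  m=0: (+0.257616-0.000000i) × (-0.334782+0.000000i) = -0.086245+0.000000i  (running Σ = -0.122735+0.161367i)
  m=1: (+0.038833+0.498062i) × (-0.116330-0.084356i) = +0.037497-0.061215i  (running Σ = -0.085239+0.100151i)
  m=2: (-0.260656+0.040894i) × (+0.131375+0.401818i) = -0.050676-0.099364i  (running Σ = -0.135914+0.000787i)
  m=3: (-0.017299-0.072757i) × (+0.092880-0.288559i) = -0.022601-0.001766i  (running Σ = -0.158516-0.000978i)
  m=4: (+0.011071-0.003562i) × (-0.083852+0.061394i) = -0.000710+0.000978i  (running Σ = -0.159225+0.000000i)
Σ over m = -0.159225+0.000000i; ×(4π/9) → -0.222321+0.000000i. Real part: -0.222321

Legendre polynomial (addition theorem), -0.222321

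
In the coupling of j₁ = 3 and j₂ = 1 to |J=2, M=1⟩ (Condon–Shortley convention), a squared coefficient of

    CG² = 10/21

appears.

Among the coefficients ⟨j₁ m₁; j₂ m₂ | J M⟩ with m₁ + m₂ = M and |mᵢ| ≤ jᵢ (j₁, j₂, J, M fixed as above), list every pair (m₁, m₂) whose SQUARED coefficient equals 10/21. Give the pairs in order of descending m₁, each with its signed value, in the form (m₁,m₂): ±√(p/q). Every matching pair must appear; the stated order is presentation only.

Admissible pairs with m₁+m₂ = M = 1: (0,1), (1,0), (2,-1)
  (m₁,m₂)=(2,-1): CG² = 10/21, CG = +√(10/21)   ← matches the target
  (m₁,m₂)=(1,0): CG² = 8/21, CG = −√(8/21)
  (m₁,m₂)=(0,1): CG² = 1/7, CG = +√(1/7)
Pairs with CG² = 10/21: (2,-1): +√(10/21)

(2,-1): +√(10/21)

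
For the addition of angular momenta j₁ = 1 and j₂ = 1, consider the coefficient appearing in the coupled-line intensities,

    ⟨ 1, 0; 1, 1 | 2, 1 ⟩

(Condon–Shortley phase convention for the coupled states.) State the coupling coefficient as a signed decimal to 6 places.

+√(1/2) ≈ +0.707107

triangle: 0!·2!·2!/5! = 4/120
(j±m)!: 1!·1!·2!·0!·3!·1! = 12
prefactor² = (2J+1)·Δ·N² = 2
  k=0: +1/(0!·0!·1!·2!·1!·0!) = 1/2
Σ = 1/2  ⇒  CG² = 2·(1/2)² = 1/2
CG = +√(1/2) = +0.707107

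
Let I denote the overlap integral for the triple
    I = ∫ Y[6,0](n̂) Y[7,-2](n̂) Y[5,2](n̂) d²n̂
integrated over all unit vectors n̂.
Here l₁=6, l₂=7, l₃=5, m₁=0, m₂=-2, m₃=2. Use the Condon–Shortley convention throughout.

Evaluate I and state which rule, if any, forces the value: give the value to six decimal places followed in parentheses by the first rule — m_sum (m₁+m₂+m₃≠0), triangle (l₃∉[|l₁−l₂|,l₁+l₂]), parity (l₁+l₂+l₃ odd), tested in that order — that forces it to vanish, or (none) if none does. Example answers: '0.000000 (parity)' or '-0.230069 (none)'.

Rules hold: Σm=0, L=18 even, 1≤5≤13.
N = 13·15·11 = 2145
Δ = 8!·4!·6!/19! = 1/174594420
Racah Σ t=2..6: t=2:+1/4147200 t=3:−1/207360 t=4:+1/82944 t=5:−1/207360 t=6:+1/4147200 = 1/345600
⇒ 3j(6 7 5; 0 0 0)² = 420/46189, sgn -1
Racah Σ t=2..5: t=2:+1/1244160 t=3:−1/207360 t=4:+1/276480 t=5:−1/3110400 = -1/1382400
⇒ 3j(6 7 5; 0 -2 2)² = 189/92378, sgn +1
4πI² = N·(3j₀)²·(3jₘ)² = 595350/14919047
I = -1·√(0.0399054/4π) = -0.05635218
No selection rule forces the value: the integral is nonzero (none).

-0.056352 (none)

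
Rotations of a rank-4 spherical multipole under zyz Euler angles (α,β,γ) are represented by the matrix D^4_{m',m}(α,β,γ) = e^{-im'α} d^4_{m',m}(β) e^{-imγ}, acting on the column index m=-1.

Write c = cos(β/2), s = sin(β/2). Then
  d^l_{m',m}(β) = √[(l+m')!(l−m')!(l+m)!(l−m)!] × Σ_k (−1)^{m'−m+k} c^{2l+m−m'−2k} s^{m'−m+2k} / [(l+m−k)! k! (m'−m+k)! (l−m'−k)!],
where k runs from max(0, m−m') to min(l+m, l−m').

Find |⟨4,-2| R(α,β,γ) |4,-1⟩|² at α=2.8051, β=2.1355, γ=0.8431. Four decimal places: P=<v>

Split into d^4_{-2,-1}(β=2.1355) × two z-phases.
c=cos(2.135500/2)=0.482097, s=sin(2.135500/2)=0.876118; N=√[2·720·6·120]=1018.233765
k: max(0,(-1)−(-2))=1 … min(4+(-1),4−(-2))=3
  k=1: (−1)^0·1018.2338/(240)·0.4821^7·0.8761^1 = +0.022498
  k=2: (−1)^1·1018.2338/(48)·0.4821^5·0.8761^3 = -0.371505
  k=3: (−1)^2·1018.2338/(72)·0.4821^3·0.8761^5 = +0.817957
d^4_{-2,-1}(2.1355) = +0.022498 -0.371505 +0.817957 = +0.468950
|D^4_{-2,-1}|² = |d^4_{-2,-1}(β)|² = (+0.468950)² = 0.219914 (the z-rotation phases have unit modulus)

P=0.2199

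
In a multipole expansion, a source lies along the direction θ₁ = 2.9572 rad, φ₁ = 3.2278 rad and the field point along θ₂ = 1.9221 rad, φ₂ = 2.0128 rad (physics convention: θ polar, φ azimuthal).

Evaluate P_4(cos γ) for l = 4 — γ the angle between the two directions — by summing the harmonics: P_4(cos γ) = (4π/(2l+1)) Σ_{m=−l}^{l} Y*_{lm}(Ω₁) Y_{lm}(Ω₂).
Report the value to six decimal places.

Term-by-term m-sum for l=4 (normalisation 4π/9 = 1.396263):
  m=-4: Y*=+0.000471+0.000169i  Y=-0.067390-0.337262i  product +0.000025-0.000170i
  m=-3: Y*=+0.007332+0.001940i  Y=-0.345901-0.086404i  product -0.002369-0.001304i
  m=-2: Y*=+0.063867+0.011122i  Y=+0.031986-0.039010i  product +0.002477-0.002136i
  m=-1: Y*=+0.319822+0.027639i  Y=-0.141954-0.299968i  product -0.037109-0.099860i
  m=+0: Y*=+0.708221-0.000000i  Y=-0.006536+0.000000i  product -0.004629+0.000000i
  m=+1: Y*=-0.319822+0.027639i  Y=+0.141954-0.299968i  product -0.037109+0.099860i
  m=+2: Y*=+0.063867-0.011122i  Y=+0.031986+0.039010i  product +0.002477+0.002136i
  m=+3: Y*=-0.007332+0.001940i  Y=+0.345901-0.086404i  product -0.002369+0.001304i
  m=+4: Y*=+0.000471-0.000169i  Y=-0.067390+0.337262i  product +0.000025+0.000170i
Σ over m = -0.078580+0.000000i; ×(4π/9) → -0.109718+0.000000i. Real part: -0.109718

-0.109718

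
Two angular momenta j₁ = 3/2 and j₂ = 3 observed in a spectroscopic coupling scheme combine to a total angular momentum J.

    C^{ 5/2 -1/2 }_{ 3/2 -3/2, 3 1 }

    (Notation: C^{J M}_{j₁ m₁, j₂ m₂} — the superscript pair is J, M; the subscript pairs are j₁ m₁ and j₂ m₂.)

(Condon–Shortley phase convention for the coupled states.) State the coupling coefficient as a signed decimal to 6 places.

√[6·2!1!4!/8! · 0!3!4!2!2!3!] = √(864/35)
  +(−1)^2/∏(2,0,1,2,0,2)! = 1/8  (running 1/8)
⟨..|..⟩ = √(864/35)·(1/8) = +0.621059

+0.621059  (= +√(27/70))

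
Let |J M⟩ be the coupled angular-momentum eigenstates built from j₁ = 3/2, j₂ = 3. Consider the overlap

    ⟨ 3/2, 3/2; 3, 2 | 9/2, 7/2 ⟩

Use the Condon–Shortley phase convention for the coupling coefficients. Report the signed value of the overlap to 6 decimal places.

triangle: 0!·3!·6!/10! = 4320/3628800
(j±m)!: 3!·0!·5!·1!·8!·1! = 29030400
prefactor² = (2J+1)·Δ·N² = 345600
  k=0: +1/(0!·0!·0!·5!·3!·1!) = 1/720
Σ = 1/720  ⇒  CG² = 345600·(1/720)² = 2/3
CG = +√(2/3) = +0.816497

+√(2/3) = +0.816497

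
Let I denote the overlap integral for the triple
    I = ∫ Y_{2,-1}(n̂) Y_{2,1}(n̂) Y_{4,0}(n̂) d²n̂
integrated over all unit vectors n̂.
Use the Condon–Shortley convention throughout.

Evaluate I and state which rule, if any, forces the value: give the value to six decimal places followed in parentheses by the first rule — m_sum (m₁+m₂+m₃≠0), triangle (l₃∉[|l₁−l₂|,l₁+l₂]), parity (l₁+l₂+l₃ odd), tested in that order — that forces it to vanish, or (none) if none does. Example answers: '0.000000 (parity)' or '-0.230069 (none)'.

m-sum 0 ✓  L=8 even ✓  0≤4≤4 ✓
Π(2lᵢ+1) = 5×5×9 = 225
triangle coeff Δ(2,2,4) = 1/630
Σ_t [0,0]: t=0:+1/16 = 1/16
(3j)²=2/35 [(2 2 4; 0 0 0)], sign=+1
Σ_t [0,0]: t=0:+1/36 = 1/36
(3j)²=8/315 [(2 2 4; -1 1 0)], sign=+1
⇒ 4πI² = 16/49
I = (+1)√(16/49/(4π)) = 0.16119702
No selection rule forces the value: the integral is nonzero (none).

0.161197 (none)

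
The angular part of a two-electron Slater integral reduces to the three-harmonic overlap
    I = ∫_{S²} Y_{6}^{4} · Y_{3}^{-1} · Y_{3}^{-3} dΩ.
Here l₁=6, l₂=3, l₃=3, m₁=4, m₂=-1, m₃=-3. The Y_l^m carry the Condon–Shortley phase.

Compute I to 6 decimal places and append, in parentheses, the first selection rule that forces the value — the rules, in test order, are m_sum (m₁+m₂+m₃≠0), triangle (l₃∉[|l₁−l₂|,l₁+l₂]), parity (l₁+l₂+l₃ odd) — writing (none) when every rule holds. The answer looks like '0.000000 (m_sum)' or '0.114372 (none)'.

Checks pass: Σm=0; 12 even; l₃=3∈[3,9].
(2·6+1)(2·3+1)(2·3+1) = 637
Δ: 6! 6! 0! / 13! → 1/12012
sum: t=3:−1/1296 = -1/1296
3j²(6 3 3; 0 0 0) = Δ·Π!·Σ² = 100/3003  (sign +1)
sum: t=2:+1/34560 = 1/34560
3j²(6 3 3; 4 -1 -3) = Δ·Π!·Σ² = 5/286  (sign +1)
combine: 4πI² = 637·100/3003·5/286 = 1750/4719
take √, sign +1: I = 0.17178653
No selection rule forces the value: the integral is nonzero (none).

0.171787 (none)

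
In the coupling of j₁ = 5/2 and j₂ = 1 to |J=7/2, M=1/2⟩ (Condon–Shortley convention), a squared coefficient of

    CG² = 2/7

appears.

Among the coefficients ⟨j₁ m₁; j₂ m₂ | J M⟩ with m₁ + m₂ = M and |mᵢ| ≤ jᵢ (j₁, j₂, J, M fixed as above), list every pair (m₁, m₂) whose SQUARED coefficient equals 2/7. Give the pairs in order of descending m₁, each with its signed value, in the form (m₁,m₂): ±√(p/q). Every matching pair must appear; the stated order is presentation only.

(-1/2,1): +√(2/7)

Admissible pairs with m₁+m₂ = M = 1/2: (-1/2,1), (1/2,0), (3/2,-1)
  (m₁,m₂)=(3/2,-1): CG² = 1/7, CG = +√(1/7)
  (m₁,m₂)=(1/2,0): CG² = 4/7, CG = +√(4/7)
  (m₁,m₂)=(-1/2,1): CG² = 2/7, CG = +√(2/7)   ← matches the target
Pairs with CG² = 2/7: (-1/2,1): +√(2/7)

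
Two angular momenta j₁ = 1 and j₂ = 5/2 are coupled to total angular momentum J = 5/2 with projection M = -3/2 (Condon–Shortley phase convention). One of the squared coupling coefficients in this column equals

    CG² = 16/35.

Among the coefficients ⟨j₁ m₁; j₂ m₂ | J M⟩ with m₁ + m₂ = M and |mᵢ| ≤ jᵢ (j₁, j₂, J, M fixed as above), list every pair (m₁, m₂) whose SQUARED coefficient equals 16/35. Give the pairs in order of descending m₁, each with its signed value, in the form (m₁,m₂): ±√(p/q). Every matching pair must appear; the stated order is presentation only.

Admissible pairs with m₁+m₂ = M = -3/2: (-1,-1/2), (0,-3/2), (1,-5/2)
  (m₁,m₂)=(1,-5/2): CG² = 2/7, CG = +√(2/7)
  (m₁,m₂)=(0,-3/2): CG² = 9/35, CG = +√(9/35)
  (m₁,m₂)=(-1,-1/2): CG² = 16/35, CG = −√(16/35)   ← matches the target
Pairs with CG² = 16/35: (-1,-1/2): −√(16/35)

(-1,-1/2): −√(16/35)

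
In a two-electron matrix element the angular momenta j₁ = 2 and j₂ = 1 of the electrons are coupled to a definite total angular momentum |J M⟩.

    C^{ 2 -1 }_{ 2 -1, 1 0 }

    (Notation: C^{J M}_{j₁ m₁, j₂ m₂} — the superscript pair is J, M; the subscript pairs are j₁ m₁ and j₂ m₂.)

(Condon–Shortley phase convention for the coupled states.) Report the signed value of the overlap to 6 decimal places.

triangle: 1!×3!×1!/6! = 6/720
(j±m)!: 1!×3!×1!×1!×1!×3! = 36
prefactor² = (2J+1)×Δ×N² = 3/2
  k=0: +1/(0!×1!×3!×1!×0!×0!) = 1/6
  k=1: −1/(1!×0!×2!×0!×1!×1!) = -1/2
Σ = -1/3  ⇒  CG² = 3/2×(-1/3)² = 1/6
CG = −√(1/6) = -0.408248

-0.408248  (= −√(1/6))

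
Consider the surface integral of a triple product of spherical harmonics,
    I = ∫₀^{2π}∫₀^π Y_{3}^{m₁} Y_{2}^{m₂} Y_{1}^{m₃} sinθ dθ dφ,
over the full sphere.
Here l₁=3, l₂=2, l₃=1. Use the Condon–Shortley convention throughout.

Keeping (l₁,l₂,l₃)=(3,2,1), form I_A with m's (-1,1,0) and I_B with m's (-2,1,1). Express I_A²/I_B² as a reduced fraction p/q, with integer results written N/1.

Same 3,2,1: normalisation and zero-m 3j drop out of the ratio.
A: Δ: 4! 2! 0! / 7! → 1/105; sum: t=3:−1/6 = -1/6; 3j²(3 2 1; -1 1 0) = Δ·Π!·Σ² = 8/105  (sign +1)
B: Δ: 4! 2! 0! / 7! → 1/105; sum: t=3:−1/12 = -1/12; 3j²(3 2 1; -2 1 1) = Δ·Π!·Σ² = 2/21  (sign -1)
I_A²/I_B² = (8/105)/(2/21) = 4/5

4/5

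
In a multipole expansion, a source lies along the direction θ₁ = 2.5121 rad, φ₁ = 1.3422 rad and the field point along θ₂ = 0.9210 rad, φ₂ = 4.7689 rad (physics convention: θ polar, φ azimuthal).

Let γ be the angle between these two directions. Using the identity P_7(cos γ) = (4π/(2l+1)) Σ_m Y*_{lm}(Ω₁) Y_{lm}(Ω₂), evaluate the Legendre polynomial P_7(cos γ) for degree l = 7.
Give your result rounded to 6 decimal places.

0.115461

Term-by-term m-sum for l=7 (normalisation 4π/15 = 0.837758):
  m=-7: Y*=(-0.012253, 0.000360)  Y=(-0.039087, -0.093601)  product (0.000513, 0.001133)
  m=-6: Y*=(0.012463, -0.061730)  Y=(-0.271981, 0.095924)  product (0.002532, 0.017985)
  m=-5: Y*=(0.176962, 0.080691)  Y=(0.123044, 0.423817)  product (-0.012424, 0.084928)
  m=-4: Y*=(-0.238946, 0.310171)  Y=(0.305838, -0.070335)  product (-0.051263, 0.111668)
  m=-3: Y*=(-0.299174, -0.365613)  Y=(0.018827, 0.109984)  product (0.034579, -0.039788)
  m=-2: Y*=(0.164278, -0.080818)  Y=(0.364000, -0.041316)  product (0.056458, -0.036205)
  m=-1: Y*=(-0.072007, -0.309490)  Y=(-0.002494, -0.044086)  product (-0.013464, 0.003946)
  m=+0: Y*=(0.296382, -0.000000)  Y=(0.350768, 0.000000)  product (0.103961, 0.000000)
  m=+1: Y*=(0.072007, -0.309490)  Y=(0.002494, -0.044086)  product (-0.013464, -0.003946)
  m=+2: Y*=(0.164278, 0.080818)  Y=(0.364000, 0.041316)  product (0.056458, 0.036205)
  m=+3: Y*=(0.299174, -0.365613)  Y=(-0.018827, 0.109984)  product (0.034579, 0.039788)
  m=+4: Y*=(-0.238946, -0.310171)  Y=(0.305838, 0.070335)  product (-0.051263, -0.111668)
  m=+5: Y*=(-0.176962, 0.080691)  Y=(-0.123044, 0.423817)  product (-0.012424, -0.084928)
  m=+6: Y*=(0.012463, 0.061730)  Y=(-0.271981, -0.095924)  product (0.002532, -0.017985)
  m=+7: Y*=(0.012253, 0.000360)  Y=(0.039087, -0.093601)  product (0.000513, -0.001133)
Accumulated sum (0.137822, 0.000000); after 4π/(2l+1) scaling, (0.115461, 0.000000) ⇒ P_7 = 0.115461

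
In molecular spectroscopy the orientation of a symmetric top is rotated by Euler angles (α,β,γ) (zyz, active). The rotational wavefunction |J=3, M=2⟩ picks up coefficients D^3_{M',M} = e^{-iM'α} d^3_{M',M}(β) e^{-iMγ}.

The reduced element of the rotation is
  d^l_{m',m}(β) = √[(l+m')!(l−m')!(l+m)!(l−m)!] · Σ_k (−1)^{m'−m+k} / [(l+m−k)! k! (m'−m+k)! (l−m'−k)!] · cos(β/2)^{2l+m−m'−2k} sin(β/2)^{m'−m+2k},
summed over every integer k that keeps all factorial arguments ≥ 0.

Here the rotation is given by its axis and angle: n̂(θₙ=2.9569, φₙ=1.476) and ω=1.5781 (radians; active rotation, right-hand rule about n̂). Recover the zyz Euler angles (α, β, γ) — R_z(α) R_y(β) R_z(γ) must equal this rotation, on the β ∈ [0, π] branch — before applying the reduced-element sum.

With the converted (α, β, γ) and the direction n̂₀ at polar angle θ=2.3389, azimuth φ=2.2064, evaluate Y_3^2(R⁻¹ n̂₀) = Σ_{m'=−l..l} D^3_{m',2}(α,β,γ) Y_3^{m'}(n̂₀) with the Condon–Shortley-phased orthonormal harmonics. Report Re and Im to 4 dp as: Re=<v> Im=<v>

Re=-0.0835 Im=-0.2175

Axis–angle → zyz. n̂ = (sinθₙcosφₙ, sinθₙsinφₙ, cosθₙ) = (+0.017383, +0.182820, -0.982993), ω = 1.5781.
R = I cosω + sinω [n̂]ₓ + (1−cosω) n̂n̂ᵀ gives
  R = [-0.006999, +0.986168, +0.165603; -0.979765, +0.026364, -0.198405; -0.200027, -0.163641, +0.966028]
β = atan2(√(R₁₃²+R₂₃²), R₃₃) = 0.261403; α = atan2(R₂₃, R₁₃) mod 2π = 5.407916; γ = atan2(R₃₂, −R₃₁) mod 2π = 5.597508
Need the full column D^3_{m',2} for m'=−3..3 at α=5.4079, β=0.2614, γ=5.5975.
cos(β/2)=0.991471, sin(β/2)=0.130330
d^3_{-3,2}: single k=5 term ⇒ +0.000091;  D = +0.000028-0.000087i
d^3_{-2,2}: k∈[4..5] ⇒ +0.001418 -0.000005 = +0.001413;  D = +0.001313-0.000523i
d^3_{-1,2}: k∈[3..4] ⇒ +0.013646 -0.000118 = +0.013528;  D = +0.011897+0.006439i
d^3_{0,2}: k∈[2..3] ⇒ +0.089901 -0.001553 = +0.088348;  D = +0.017504+0.086597i
d^3_{1,2}: k∈[1..2] ⇒ +0.394859 -0.013646 = +0.381214;  D = -0.238465+0.297419i
d^3_{2,2}: k∈[0..1] ⇒ +0.949903 -0.082068 = +0.867835;  D = -0.867667+0.017095i
d^3_{3,2}: single k=0 term ⇒ -0.305857;  D = +0.200577+0.230905i
Y_3^{m'}(θ=2.3389,φ=2.2064) and Σ D·Y over m':
  (+0.0000-0.0001i)·(+0.1465-0.0512i)  (+0.0013-0.0005i)·(+0.1084-0.3509i)  (+0.0119+0.0064i)·(-0.1951-0.2644i)  (+0.0175+0.0866i)·(+0.1521+0.0000i)  (-0.2385+0.2974i)·(+0.1951-0.2644i)  (-0.8677+0.0171i)·(+0.1084+0.3509i)  (+0.2006+0.2309i)·(-0.1465-0.0512i)
Y_3^2(R⁻¹ n̂) = -0.083505-0.217453i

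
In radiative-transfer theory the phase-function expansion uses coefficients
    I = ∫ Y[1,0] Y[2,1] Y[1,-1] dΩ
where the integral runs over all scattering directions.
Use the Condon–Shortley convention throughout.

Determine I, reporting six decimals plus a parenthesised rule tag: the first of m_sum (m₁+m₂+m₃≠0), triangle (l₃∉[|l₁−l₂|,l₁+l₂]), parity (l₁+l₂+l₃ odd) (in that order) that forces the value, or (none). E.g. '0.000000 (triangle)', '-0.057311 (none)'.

Checks pass: Σm=0; 4 even; l₃=1∈[1,3].
(2·1+1)(2·2+1)(2·1+1) = 45
Δ: 2! 0! 2! / 5! → 1/30
sum: t=1:−1/1 = -1/1
3j²(1 2 1; 0 0 0) = Δ·Π!·Σ² = 2/15  (sign +1)
sum: t=1:−1/2 = -1/2
3j²(1 2 1; 0 1 -1) = Δ·Π!·Σ² = 1/10  (sign -1)
combine: 4πI² = 45·2/15·1/10 = 3/5
take √, sign -1: I = -0.21850969
No selection rule forces the value: the integral is nonzero (none).

-0.218510 (none)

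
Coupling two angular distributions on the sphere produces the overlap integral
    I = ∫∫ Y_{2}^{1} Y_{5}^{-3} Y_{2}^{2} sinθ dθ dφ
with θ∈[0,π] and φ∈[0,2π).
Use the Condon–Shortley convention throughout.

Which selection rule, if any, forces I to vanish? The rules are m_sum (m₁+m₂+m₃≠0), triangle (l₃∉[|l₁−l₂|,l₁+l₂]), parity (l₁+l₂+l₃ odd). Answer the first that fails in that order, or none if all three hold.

triangle

Σmᵢ = 0  ✓
l₃∈[|l₁−l₂|,l₁+l₂]=[3,7] required, l₃=2 fails  ✗
Σlᵢ = 9 ⇒ odd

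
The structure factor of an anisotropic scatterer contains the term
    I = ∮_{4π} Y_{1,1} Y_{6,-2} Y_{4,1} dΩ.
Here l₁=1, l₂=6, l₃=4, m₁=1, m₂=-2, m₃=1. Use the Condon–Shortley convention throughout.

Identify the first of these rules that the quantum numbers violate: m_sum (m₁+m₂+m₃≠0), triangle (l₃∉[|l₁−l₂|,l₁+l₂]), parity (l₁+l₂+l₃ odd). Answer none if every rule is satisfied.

triangle

Σmᵢ = 0  ✓
l₃∈[|l₁−l₂|,l₁+l₂]=[5,7] required, l₃=4 fails  ✗
Σlᵢ = 11 ⇒ odd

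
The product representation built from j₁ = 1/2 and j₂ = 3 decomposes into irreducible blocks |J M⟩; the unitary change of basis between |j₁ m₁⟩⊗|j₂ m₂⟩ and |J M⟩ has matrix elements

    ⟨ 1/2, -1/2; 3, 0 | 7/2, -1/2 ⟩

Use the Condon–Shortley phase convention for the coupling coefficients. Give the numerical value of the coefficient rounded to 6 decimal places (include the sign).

+√(4/7) = +0.755929

√[8·0!1!6!/8! · 0!1!3!3!3!4!] = √(5184/7)
  +(−1)^0/∏(0,0,1,3,0,3)! = 1/36  (running 1/36)
⟨..|..⟩ = √(5184/7)·(1/36) = +0.755929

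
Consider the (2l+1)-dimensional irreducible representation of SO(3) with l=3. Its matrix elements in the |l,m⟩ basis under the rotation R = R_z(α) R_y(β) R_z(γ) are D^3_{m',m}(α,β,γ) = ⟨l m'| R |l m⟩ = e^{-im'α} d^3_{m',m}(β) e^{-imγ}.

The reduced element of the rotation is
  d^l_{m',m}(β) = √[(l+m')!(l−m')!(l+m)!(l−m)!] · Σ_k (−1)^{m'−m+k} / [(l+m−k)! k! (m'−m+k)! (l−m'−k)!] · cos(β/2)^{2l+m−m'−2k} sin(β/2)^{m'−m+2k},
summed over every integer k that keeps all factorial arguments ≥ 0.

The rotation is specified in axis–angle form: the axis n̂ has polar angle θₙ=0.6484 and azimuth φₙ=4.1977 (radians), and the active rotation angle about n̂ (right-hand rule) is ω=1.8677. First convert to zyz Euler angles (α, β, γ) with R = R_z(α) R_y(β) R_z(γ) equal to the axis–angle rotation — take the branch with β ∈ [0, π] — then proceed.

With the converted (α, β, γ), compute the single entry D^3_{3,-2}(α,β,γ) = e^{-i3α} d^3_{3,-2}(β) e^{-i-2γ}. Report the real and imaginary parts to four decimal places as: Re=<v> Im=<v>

Axis–angle → zyz. n̂ = (sinθₙcosφₙ, sinθₙsinφₙ, cosθₙ) = (-0.297284, -0.525673, +0.797051), ω = 1.8677.
R = I cosω + sinω [n̂]ₓ + (1−cosω) n̂n̂ᵀ gives
  R = [-0.178327, -0.560184, -0.808946; +0.964171, +0.064615, -0.257290; +0.196400, -0.825844, +0.528591]
β = atan2(√(R₁₃²+R₂₃²), R₃₃) = 1.013857; α = atan2(R₂₃, R₁₃) mod 2π = 3.449531; γ = atan2(R₃₂, −R₃₁) mod 2π = 4.478909
D^3_{3,-2}(3.4495,1.0139,4.4789) = e^{-i·3·3.4495}·d^3_{3,-2}(1.0139)·e^{-i·-2·4.4789}. Compute d first:
With c≡cos(β/2)=0.874240 and s≡sin(β/2)=0.485494, N=[720·1·1·120]^{1/2}=293.938769
k∈{0} keeps every argument non-negative
  k=0: (−1)^5·293.9388/(120)·0.8742^1·0.4855^5 = -0.057760
d^3_{3,-2}(1.0139) = -0.057760
Phases: e^{-i·(3)·3.4495}=-0.602780+0.797908i, e^{-i·(-2)·4.4789}=-0.892941+0.450173i ⇒ D=-0.010342+0.056827i

Re=-0.0103 Im=0.0568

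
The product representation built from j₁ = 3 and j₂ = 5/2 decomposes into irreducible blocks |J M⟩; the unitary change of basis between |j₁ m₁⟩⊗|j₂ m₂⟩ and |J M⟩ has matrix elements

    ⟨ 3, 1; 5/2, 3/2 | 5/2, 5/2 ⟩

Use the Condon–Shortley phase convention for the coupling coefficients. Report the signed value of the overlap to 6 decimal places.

+√(2/7) = +0.534522

j₁+j₂−J=3  J+j₁−j₂=3  J−j₁+j₂=2  j₁+j₂+J+1=9
(j₁±m₁, j₂±m₂, J±M) = (4,2,4,1,5,0)
P² = 1152/7
sum k=2..2:
  [2] +1/24 = 1/24
S = 1/24
C² = P²·S² = 2/7 ; C = +0.534522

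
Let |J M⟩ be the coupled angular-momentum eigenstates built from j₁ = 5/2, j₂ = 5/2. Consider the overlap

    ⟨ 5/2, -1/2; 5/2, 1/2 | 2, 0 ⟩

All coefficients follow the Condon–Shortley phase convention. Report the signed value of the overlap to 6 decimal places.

+0.436436

j₁+j₂−J=3  J+j₁−j₂=2  J−j₁+j₂=2  j₁+j₂+J+1=8
(j₁±m₁, j₂±m₂, J±M) = (2,3,3,2,2,2)
P² = 12/7
sum k=1..3:
  [1] −1/8 = -1/8
  [2] +1/2 = 1/2
  [3] −1/24 = -1/24
S = 1/3
C² = P²·S² = 4/21 ; C = +0.436436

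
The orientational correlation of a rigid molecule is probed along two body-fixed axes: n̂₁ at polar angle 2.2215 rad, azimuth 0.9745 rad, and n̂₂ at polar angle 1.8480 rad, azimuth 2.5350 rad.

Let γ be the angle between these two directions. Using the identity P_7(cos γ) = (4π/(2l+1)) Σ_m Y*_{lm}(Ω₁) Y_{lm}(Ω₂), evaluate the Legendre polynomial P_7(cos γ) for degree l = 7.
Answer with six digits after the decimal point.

Expand P_7 via completeness: Σ_{m} conj(Y_{7,m}) at Ω₁ times Y_{7,m} at Ω₂ —
  [-7]  conj(Y_{7,-7})(Ω₁) = +0.086669+0.051754i ; Y_{7,-7}(Ω₂) = +0.171173+0.340138i ; Δ = -0.002768+0.038338i
  [-6]  conj(Y_{7,-6})(Ω₁) = -0.260629+0.121487i ; Y_{7,-6}(Ω₂) = +0.356153+0.193626i ; Δ = -0.116347-0.007197i
  [-5]  conj(Y_{7,-5})(Ω₁) = +0.070328-0.435484i ; Y_{7,-5}(Ω₂) = -0.007921+0.000864i ; Δ = -0.000181+0.003510i
  [-4]  conj(Y_{7,-4})(Ω₁) = +0.229359+0.216432i ; Y_{7,-4}(Ω₂) = -0.262939+0.228402i ; Δ = -0.109741-0.004522i
  [-3]  conj(Y_{7,-3})(Ω₁) = +0.106868-0.023684i ; Y_{7,-3}(Ω₂) = -0.027675+0.108846i ; Δ = -0.000380+0.012288i
  [-2]  conj(Y_{7,-2})(Ω₁) = -0.135346+0.340637i ; Y_{7,-2}(Ω₂) = -0.104874-0.280654i ; Δ = +0.109795+0.002261i
  [-1]  conj(Y_{7,-1})(Ω₁) = -0.026152-0.038531i ; Y_{7,-1}(Ω₂) = -0.126914-0.088060i ; Δ = -0.000074+0.007193i
  [+0]  conj(Y_{7,0})(Ω₁) = -0.350460-0.000000i ; Y_{7,0}(Ω₂) = +0.282463+0.000000i ; Δ = -0.098992-0.000000i
  [+1]  conj(Y_{7,1})(Ω₁) = +0.026152-0.038531i ; Y_{7,1}(Ω₂) = +0.126914-0.088060i ; Δ = -0.000074-0.007193i
  [+2]  conj(Y_{7,2})(Ω₁) = -0.135346-0.340637i ; Y_{7,2}(Ω₂) = -0.104874+0.280654i ; Δ = +0.109795-0.002261i
  [+3]  conj(Y_{7,3})(Ω₁) = -0.106868-0.023684i ; Y_{7,3}(Ω₂) = +0.027675+0.108846i ; Δ = -0.000380-0.012288i
  [+4]  conj(Y_{7,4})(Ω₁) = +0.229359-0.216432i ; Y_{7,4}(Ω₂) = -0.262939-0.228402i ; Δ = -0.109741+0.004522i
  [+5]  conj(Y_{7,5})(Ω₁) = -0.070328-0.435484i ; Y_{7,5}(Ω₂) = +0.007921+0.000864i ; Δ = -0.000181-0.003510i
  [+6]  conj(Y_{7,6})(Ω₁) = -0.260629-0.121487i ; Y_{7,6}(Ω₂) = +0.356153-0.193626i ; Δ = -0.116347+0.007197i
  [+7]  conj(Y_{7,7})(Ω₁) = -0.086669+0.051754i ; Y_{7,7}(Ω₂) = -0.171173+0.340138i ; Δ = -0.002768-0.038338i
Accumulated sum -0.338382+0.000000i; after 4π/(2l+1) scaling, -0.283482+0.000000i ⇒ P_7 = -0.283482

-0.283482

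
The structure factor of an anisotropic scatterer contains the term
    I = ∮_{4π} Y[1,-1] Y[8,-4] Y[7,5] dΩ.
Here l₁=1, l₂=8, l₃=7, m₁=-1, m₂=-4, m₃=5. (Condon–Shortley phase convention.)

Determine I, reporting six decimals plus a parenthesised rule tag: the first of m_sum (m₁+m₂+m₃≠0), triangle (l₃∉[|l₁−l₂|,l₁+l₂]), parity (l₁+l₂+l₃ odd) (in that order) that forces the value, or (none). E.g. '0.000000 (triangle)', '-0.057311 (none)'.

0.074948 (none)

Rules hold: Σm=0, L=16 even, 7≤7≤9.
N = 3·17·15 = 765
Δ = 2!·0!·14!/17! = 1/2040
Racah Σ t=1..1: t=1:−1/25401600 = -1/25401600
⇒ 3j(1 8 7; 0 0 0)² = 8/255, sgn +1
Racah Σ t=2..2: t=2:+1/1916006400 = 1/1916006400
⇒ 3j(1 8 7; -1 -4 5)² = 1/340, sgn +1
4πI² = N·(3j₀)²·(3jₘ)² = 6/85
I = +1·√(0.0705882/4π) = 0.07494820
No selection rule forces the value: the integral is nonzero (none).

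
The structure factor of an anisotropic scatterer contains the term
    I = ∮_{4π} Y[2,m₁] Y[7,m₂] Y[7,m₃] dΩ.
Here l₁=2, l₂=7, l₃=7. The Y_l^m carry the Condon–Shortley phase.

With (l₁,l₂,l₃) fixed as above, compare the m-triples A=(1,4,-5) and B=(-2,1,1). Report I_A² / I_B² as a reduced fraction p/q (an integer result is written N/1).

Same 2,7,7: normalisation and zero-m 3j drop out of the ratio.
A: Δ: 2! 2! 12! / 17! → 1/185640; sum: t=0:+1/79833600 t=1:−1/14515200 = -1/17740800; 3j²(2 7 7; 1 4 -5) = Δ·Π!·Σ² = 729/30940  (sign -1)
B: Δ: 2! 2! 12! / 17! → 1/185640; sum: t=2:+1/2073600 = 1/2073600; 3j²(2 7 7; -2 1 1) = Δ·Π!·Σ² = 28/1105  (sign +1)
I_A²/I_B² = (729/30940)/(28/1105) = 729/784

729/784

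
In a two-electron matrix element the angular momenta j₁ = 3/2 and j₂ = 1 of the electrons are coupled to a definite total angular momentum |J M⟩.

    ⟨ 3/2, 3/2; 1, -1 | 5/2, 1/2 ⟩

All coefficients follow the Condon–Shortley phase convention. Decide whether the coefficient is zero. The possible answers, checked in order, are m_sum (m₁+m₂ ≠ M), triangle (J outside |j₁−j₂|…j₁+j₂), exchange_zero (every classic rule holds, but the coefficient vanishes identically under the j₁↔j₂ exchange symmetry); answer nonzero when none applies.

nonzero

m-sum: m₁+m₂ = 3/2+(-1) = 1/2, M = 1/2  ✓
triangle: |j₁−j₂| = 1/2 ≤ J = 5/2 ≤ j₁+j₂ = 5/2  ✓
exchange: j₁≠j₂ or m₁≠m₂ — the exchange symmetry imposes no constraint here
value check: CG = +√(1/10) = +0.316228 ≠ 0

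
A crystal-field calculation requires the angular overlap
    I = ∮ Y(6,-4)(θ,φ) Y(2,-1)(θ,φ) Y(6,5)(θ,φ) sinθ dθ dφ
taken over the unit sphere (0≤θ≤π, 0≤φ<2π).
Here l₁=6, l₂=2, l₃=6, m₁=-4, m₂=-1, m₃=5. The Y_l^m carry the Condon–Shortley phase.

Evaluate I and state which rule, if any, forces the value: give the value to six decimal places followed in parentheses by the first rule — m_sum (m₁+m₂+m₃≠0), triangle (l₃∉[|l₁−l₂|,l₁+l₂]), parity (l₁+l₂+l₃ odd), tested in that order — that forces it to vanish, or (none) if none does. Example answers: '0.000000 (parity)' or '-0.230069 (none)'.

-0.197649 (none)

Rules hold: Σm=0, L=14 even, 4≤6≤8.
N = 13·5·13 = 845
Δ = 2!·10!·2!/15! = 1/90090
Racah Σ t=0..2: t=0:+1/69120 t=1:−1/14400 t=2:+1/69120 = -7/172800
⇒ 3j(6 2 6; 0 0 0)² = 14/715, sgn -1
Racah Σ t=0..1: t=0:+1/7257600 t=1:−1/725760 = -1/806400
⇒ 3j(6 2 6; -4 -1 5)² = 27/910, sgn +1
4πI² = N·(3j₀)²·(3jₘ)² = 27/55
I = -1·√(0.490909/4π) = -0.19764945
No selection rule forces the value: the integral is nonzero (none).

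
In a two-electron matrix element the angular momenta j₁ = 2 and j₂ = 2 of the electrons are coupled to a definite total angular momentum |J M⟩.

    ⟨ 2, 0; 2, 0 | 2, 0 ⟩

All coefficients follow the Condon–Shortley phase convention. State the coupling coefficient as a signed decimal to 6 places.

√[5·2!2!2!/7! · 2!2!2!2!2!2!] = √(32/63)
  +(−1)^0/∏(0,2,2,2,0,0)! = 1/8  (running 1/8)
  +(−1)^1/∏(1,1,1,1,1,1)! = -1  (running -7/8)
  +(−1)^2/∏(2,0,0,0,2,2)! = 1/8  (running -3/4)
⟨..|..⟩ = √(32/63)·(-3/4) = -0.534522

−√(2/7) ≈ -0.534522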